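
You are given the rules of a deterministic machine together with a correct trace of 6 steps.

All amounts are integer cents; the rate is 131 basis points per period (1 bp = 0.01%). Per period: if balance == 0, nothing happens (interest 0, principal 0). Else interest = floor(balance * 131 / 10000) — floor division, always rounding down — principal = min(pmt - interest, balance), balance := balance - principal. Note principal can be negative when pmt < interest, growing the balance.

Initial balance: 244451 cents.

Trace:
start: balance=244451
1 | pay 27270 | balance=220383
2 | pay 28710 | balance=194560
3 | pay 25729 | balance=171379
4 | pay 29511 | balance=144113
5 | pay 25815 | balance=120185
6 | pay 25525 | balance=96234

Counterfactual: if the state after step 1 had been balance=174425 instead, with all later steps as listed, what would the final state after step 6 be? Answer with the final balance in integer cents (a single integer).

state after step 1 := balance=174425
2 | pay 28710 | balance=147999
3 | pay 25729 | balance=124208
4 | pay 29511 | balance=96324
5 | pay 25815 | balance=71770
6 | pay 25525 | balance=47185

47185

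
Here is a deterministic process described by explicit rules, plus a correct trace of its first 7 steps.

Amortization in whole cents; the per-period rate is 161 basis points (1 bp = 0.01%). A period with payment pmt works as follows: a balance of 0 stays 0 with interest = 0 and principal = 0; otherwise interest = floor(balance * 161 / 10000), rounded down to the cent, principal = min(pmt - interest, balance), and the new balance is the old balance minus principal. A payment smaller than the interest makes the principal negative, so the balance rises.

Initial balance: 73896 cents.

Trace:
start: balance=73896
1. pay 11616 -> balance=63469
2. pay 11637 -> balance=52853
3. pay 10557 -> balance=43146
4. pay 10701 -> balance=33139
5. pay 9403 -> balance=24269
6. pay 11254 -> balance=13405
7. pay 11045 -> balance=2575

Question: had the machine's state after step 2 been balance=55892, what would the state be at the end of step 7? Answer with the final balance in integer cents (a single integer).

state after step 2 := balance=55892
3. pay 10557 -> balance=46234
4. pay 10701 -> balance=36277
5. pay 9403 -> balance=27458
6. pay 11254 -> balance=16646
7. pay 11045 -> balance=5869

5869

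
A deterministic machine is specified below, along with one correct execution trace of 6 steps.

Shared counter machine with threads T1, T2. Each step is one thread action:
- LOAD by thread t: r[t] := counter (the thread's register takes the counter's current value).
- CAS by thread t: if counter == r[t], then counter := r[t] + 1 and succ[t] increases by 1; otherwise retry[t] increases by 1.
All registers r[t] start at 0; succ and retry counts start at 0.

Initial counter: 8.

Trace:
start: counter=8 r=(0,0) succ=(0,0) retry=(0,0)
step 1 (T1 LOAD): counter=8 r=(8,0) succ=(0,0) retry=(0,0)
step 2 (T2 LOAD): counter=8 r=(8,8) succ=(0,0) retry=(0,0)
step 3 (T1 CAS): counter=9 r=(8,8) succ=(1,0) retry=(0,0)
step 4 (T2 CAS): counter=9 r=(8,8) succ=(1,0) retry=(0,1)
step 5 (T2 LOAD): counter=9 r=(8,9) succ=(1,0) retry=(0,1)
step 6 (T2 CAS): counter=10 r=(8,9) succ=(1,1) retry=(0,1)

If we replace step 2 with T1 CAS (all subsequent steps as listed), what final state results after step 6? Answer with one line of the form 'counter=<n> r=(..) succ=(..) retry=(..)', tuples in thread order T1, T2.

counter=10 r=(8,9) succ=(1,1) retry=(1,1)

(re-executing from step 2 with the substitution; state before step 2: counter=8 r=(8,0) succ=(0,0) retry=(0,0))
step 2 (T1 CAS): counter=9 r=(8,0) succ=(1,0) retry=(0,0)
step 3 (T1 CAS): counter=9 r=(8,0) succ=(1,0) retry=(1,0)
step 4 (T2 CAS): counter=9 r=(8,0) succ=(1,0) retry=(1,1)
step 5 (T2 LOAD): counter=9 r=(8,9) succ=(1,0) retry=(1,1)
step 6 (T2 CAS): counter=10 r=(8,9) succ=(1,1) retry=(1,1)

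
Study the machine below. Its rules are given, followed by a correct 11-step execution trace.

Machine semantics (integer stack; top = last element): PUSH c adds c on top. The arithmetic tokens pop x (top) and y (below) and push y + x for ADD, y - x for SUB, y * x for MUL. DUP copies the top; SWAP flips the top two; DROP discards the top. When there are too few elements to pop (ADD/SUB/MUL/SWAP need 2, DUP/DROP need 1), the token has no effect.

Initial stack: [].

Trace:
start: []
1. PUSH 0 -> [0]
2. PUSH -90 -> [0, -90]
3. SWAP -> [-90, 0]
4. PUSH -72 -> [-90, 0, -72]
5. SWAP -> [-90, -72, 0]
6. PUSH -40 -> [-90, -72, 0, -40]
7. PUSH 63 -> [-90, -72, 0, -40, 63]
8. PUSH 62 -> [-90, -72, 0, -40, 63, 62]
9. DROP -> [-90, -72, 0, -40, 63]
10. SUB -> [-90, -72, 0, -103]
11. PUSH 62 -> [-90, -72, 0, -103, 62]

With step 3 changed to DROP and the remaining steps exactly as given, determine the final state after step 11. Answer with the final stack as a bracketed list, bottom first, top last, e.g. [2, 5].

[-72, 0, -103, 62]

(re-executing from step 3 with the substitution; state before step 3: [0, -90])
3. DROP -> [0]
4. PUSH -72 -> [0, -72]
5. SWAP -> [-72, 0]
6. PUSH -40 -> [-72, 0, -40]
7. PUSH 63 -> [-72, 0, -40, 63]
8. PUSH 62 -> [-72, 0, -40, 63, 62]
9. DROP -> [-72, 0, -40, 63]
10. SUB -> [-72, 0, -103]
11. PUSH 62 -> [-72, 0, -103, 62]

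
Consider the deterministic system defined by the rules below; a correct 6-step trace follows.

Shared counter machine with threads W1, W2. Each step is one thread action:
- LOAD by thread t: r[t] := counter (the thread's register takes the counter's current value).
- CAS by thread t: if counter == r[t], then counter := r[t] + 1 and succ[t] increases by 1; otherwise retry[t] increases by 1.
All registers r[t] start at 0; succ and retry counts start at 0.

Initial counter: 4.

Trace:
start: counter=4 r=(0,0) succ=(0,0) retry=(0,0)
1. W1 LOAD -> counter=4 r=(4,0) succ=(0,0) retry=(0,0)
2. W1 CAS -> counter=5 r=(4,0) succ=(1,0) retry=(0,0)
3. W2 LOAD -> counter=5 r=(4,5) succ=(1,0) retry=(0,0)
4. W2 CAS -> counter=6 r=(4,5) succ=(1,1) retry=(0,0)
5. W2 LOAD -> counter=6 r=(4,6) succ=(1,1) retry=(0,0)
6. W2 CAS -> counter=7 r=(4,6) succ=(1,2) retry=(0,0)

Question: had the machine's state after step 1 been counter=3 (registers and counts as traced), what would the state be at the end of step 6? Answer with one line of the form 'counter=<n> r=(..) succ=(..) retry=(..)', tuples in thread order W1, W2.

counter=5 r=(4,4) succ=(0,2) retry=(1,0)

state after step 1 := counter=3 r=(4,0) succ=(0,0) retry=(0,0)
2. W1 CAS -> counter=3 r=(4,0) succ=(0,0) retry=(1,0)
3. W2 LOAD -> counter=3 r=(4,3) succ=(0,0) retry=(1,0)
4. W2 CAS -> counter=4 r=(4,3) succ=(0,1) retry=(1,0)
5. W2 LOAD -> counter=4 r=(4,4) succ=(0,1) retry=(1,0)
6. W2 CAS -> counter=5 r=(4,4) succ=(0,2) retry=(1,0)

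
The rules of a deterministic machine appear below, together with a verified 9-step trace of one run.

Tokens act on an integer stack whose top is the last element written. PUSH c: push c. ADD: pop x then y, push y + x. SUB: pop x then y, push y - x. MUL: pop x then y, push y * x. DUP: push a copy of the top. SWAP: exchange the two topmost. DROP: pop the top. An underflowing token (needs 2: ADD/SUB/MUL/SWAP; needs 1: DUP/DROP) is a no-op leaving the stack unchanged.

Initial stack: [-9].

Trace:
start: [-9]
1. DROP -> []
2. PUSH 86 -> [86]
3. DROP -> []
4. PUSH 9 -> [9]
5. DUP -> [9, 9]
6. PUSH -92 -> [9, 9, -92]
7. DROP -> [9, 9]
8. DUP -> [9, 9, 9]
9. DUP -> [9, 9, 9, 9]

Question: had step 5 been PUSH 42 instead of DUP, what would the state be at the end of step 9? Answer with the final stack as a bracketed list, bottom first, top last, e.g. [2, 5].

[9, 42, 42, 42]

(re-executing from step 5 with the substitution; state before step 5: [9])
5. PUSH 42 -> [9, 42]
6. PUSH -92 -> [9, 42, -92]
7. DROP -> [9, 42]
8. DUP -> [9, 42, 42]
9. DUP -> [9, 42, 42, 42]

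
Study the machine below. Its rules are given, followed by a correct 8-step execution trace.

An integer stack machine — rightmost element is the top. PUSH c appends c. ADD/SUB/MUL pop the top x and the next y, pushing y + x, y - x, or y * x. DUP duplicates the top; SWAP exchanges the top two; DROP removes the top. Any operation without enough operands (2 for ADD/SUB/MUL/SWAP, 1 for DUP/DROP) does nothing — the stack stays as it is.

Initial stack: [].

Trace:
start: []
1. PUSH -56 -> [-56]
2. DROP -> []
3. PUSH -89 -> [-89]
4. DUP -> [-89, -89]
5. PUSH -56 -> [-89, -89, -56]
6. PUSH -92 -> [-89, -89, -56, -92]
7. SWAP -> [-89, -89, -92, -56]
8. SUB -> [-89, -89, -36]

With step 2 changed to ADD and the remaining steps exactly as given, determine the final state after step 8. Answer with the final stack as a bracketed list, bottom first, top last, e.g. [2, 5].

[-56, -89, -89, -36]

(re-executing from step 2 with the substitution; state before step 2: [-56])
2. ADD -> [-56]
3. PUSH -89 -> [-56, -89]
4. DUP -> [-56, -89, -89]
5. PUSH -56 -> [-56, -89, -89, -56]
6. PUSH -92 -> [-56, -89, -89, -56, -92]
7. SWAP -> [-56, -89, -89, -92, -56]
8. SUB -> [-56, -89, -89, -36]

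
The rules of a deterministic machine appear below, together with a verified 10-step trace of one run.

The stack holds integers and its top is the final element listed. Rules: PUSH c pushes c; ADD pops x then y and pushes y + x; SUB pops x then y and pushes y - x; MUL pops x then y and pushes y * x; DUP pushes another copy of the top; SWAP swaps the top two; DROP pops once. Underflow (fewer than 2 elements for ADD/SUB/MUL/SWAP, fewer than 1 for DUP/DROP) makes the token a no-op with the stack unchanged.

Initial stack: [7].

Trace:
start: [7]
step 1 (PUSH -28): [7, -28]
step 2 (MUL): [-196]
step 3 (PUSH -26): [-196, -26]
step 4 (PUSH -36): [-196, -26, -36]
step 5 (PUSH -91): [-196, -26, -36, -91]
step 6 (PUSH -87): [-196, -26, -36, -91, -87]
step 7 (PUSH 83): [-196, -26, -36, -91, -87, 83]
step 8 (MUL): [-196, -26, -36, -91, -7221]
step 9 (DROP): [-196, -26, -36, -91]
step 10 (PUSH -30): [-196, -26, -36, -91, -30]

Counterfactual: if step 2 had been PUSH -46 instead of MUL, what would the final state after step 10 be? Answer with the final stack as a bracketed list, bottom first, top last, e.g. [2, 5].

[7, -28, -46, -26, -36, -91, -30]

(re-executing from step 2 with the substitution; state before step 2: [7, -28])
step 2 (PUSH -46): [7, -28, -46]
step 3 (PUSH -26): [7, -28, -46, -26]
step 4 (PUSH -36): [7, -28, -46, -26, -36]
step 5 (PUSH -91): [7, -28, -46, -26, -36, -91]
step 6 (PUSH -87): [7, -28, -46, -26, -36, -91, -87]
step 7 (PUSH 83): [7, -28, -46, -26, -36, -91, -87, 83]
step 8 (MUL): [7, -28, -46, -26, -36, -91, -7221]
step 9 (DROP): [7, -28, -46, -26, -36, -91]
step 10 (PUSH -30): [7, -28, -46, -26, -36, -91, -30]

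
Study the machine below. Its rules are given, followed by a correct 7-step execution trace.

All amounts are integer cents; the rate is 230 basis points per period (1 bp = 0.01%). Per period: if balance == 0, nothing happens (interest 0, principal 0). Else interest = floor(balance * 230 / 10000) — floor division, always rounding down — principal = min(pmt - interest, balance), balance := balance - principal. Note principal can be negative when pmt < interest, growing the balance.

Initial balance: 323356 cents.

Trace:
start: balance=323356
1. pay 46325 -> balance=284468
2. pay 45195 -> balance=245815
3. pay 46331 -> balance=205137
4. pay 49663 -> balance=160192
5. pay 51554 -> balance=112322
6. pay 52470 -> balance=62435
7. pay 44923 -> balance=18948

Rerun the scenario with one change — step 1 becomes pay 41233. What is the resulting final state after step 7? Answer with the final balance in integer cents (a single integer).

(re-executing from step 1 with the substitution; state before step 1: balance=323356)
1. pay 41233 -> balance=289560
2. pay 45195 -> balance=251024
3. pay 46331 -> balance=210466
4. pay 49663 -> balance=165643
5. pay 51554 -> balance=117898
6. pay 52470 -> balance=68139
7. pay 44923 -> balance=24783

24783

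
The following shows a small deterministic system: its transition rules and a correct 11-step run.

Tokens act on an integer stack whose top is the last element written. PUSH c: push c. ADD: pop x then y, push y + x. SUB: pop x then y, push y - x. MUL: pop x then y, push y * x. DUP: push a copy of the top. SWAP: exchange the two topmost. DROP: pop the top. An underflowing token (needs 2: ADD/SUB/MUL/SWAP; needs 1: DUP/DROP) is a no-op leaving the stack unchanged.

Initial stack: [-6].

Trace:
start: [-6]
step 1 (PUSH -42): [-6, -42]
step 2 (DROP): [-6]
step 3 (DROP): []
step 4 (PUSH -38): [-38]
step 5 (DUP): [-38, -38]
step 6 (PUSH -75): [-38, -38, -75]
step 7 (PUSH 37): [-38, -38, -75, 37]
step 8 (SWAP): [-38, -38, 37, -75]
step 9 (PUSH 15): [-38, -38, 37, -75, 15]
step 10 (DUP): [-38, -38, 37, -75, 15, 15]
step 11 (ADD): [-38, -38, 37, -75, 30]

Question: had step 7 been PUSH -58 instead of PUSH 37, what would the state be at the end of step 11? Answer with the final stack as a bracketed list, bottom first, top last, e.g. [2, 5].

(re-executing from step 7 with the substitution; state before step 7: [-38, -38, -75])
step 7 (PUSH -58): [-38, -38, -75, -58]
step 8 (SWAP): [-38, -38, -58, -75]
step 9 (PUSH 15): [-38, -38, -58, -75, 15]
step 10 (DUP): [-38, -38, -58, -75, 15, 15]
step 11 (ADD): [-38, -38, -58, -75, 30]

[-38, -38, -58, -75, 30]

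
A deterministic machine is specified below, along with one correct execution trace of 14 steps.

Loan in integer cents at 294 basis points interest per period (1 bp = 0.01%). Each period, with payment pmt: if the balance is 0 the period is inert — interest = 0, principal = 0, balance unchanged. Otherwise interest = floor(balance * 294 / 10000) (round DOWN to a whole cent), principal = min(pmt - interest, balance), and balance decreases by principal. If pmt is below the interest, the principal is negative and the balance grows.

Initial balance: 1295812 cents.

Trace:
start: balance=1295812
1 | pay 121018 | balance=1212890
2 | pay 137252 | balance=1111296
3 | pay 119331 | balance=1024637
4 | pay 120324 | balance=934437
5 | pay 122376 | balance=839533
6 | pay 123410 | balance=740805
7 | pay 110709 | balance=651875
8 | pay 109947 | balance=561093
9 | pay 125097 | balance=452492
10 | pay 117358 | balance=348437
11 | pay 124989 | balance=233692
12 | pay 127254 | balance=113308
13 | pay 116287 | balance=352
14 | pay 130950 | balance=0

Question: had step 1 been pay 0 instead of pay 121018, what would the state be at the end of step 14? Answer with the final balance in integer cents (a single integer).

45788

(re-executing from step 1 with the substitution; state before step 1: balance=1295812)
1 | pay 0 | balance=1333908
2 | pay 137252 | balance=1235872
3 | pay 119331 | balance=1152875
4 | pay 120324 | balance=1066445
5 | pay 122376 | balance=975422
6 | pay 123410 | balance=880689
7 | pay 110709 | balance=795872
8 | pay 109947 | balance=709323
9 | pay 125097 | balance=605080
10 | pay 117358 | balance=505511
11 | pay 124989 | balance=395384
12 | pay 127254 | balance=279754
13 | pay 116287 | balance=171691
14 | pay 130950 | balance=45788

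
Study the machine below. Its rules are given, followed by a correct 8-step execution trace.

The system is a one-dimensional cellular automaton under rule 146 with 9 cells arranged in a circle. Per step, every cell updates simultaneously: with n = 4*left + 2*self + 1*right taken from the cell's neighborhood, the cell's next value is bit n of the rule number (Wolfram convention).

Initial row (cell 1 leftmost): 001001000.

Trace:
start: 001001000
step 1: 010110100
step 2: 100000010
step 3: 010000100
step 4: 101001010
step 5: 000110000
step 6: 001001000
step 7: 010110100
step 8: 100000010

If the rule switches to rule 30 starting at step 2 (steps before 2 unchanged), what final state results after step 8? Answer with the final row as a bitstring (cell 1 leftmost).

(re-executing steps 2..8 under rule 30; state before step 2: 010110100)
step 2: 110100110
step 3: 100111100
step 4: 111100011
step 5: 000010110
step 6: 000110101
step 7: 101100101
step 8: 001011101

001011101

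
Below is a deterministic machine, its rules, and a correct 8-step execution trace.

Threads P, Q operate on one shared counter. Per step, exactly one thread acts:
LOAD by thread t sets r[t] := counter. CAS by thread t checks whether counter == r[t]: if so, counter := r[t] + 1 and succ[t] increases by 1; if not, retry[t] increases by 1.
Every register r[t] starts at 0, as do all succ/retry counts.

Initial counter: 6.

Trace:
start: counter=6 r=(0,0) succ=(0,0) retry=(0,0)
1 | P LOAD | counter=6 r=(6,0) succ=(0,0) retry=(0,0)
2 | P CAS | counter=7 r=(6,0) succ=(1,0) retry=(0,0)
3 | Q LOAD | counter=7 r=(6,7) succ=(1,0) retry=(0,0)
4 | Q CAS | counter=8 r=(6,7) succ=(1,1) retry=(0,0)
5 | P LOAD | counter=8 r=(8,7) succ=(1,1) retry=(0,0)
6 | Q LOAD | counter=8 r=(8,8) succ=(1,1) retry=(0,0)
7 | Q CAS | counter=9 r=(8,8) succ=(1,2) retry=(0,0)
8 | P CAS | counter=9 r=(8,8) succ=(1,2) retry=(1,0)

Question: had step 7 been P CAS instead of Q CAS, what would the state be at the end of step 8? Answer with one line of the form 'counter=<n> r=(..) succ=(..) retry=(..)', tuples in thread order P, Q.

(re-executing from step 7 with the substitution; state before step 7: counter=8 r=(8,8) succ=(1,1) retry=(0,0))
7 | P CAS | counter=9 r=(8,8) succ=(2,1) retry=(0,0)
8 | P CAS | counter=9 r=(8,8) succ=(2,1) retry=(1,0)

counter=9 r=(8,8) succ=(2,1) retry=(1,0)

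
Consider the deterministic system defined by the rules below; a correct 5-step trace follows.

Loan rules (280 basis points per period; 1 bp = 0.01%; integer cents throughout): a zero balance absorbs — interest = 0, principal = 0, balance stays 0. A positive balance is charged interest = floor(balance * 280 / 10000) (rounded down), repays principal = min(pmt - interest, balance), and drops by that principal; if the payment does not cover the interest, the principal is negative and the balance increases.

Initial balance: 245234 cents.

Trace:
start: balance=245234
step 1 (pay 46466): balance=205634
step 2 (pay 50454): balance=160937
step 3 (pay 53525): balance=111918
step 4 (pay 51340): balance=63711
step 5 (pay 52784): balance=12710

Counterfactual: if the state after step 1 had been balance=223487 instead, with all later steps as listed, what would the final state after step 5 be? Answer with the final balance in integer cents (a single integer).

32648

state after step 1 := balance=223487
step 2 (pay 50454): balance=179290
step 3 (pay 53525): balance=130785
step 4 (pay 51340): balance=83106
step 5 (pay 52784): balance=32648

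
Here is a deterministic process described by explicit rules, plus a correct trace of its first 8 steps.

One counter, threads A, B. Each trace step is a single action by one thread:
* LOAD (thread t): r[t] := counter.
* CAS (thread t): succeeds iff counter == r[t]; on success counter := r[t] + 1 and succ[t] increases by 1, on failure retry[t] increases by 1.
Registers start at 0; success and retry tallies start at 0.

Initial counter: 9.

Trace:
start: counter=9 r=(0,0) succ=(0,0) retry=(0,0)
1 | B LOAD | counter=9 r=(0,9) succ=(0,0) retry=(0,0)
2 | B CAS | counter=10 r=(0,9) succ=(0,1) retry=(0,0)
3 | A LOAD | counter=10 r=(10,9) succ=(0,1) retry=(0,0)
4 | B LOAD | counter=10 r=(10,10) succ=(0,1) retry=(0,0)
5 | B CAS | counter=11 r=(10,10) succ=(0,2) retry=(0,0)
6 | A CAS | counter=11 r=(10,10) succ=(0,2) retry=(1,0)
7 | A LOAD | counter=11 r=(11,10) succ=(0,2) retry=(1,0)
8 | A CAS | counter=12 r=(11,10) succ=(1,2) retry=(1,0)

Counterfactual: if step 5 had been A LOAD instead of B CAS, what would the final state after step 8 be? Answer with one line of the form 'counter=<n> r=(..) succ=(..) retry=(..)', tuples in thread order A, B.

(re-executing from step 5 with the substitution; state before step 5: counter=10 r=(10,10) succ=(0,1) retry=(0,0))
5 | A LOAD | counter=10 r=(10,10) succ=(0,1) retry=(0,0)
6 | A CAS | counter=11 r=(10,10) succ=(1,1) retry=(0,0)
7 | A LOAD | counter=11 r=(11,10) succ=(1,1) retry=(0,0)
8 | A CAS | counter=12 r=(11,10) succ=(2,1) retry=(0,0)

counter=12 r=(11,10) succ=(2,1) retry=(0,0)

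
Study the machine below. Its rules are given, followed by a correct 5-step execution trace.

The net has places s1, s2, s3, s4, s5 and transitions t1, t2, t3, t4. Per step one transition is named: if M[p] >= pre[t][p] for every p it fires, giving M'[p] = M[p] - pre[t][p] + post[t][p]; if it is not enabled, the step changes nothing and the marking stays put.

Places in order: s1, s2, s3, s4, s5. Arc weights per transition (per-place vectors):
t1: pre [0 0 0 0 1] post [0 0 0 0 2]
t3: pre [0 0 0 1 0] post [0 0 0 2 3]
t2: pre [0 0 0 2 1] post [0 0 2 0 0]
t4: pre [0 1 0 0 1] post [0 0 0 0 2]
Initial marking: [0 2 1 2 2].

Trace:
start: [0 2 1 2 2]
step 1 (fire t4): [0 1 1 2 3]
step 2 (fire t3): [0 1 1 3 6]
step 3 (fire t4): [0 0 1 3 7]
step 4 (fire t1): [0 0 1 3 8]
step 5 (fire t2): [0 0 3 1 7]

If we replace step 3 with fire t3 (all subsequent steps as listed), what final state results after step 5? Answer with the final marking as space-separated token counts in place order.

0 1 3 2 9

(re-executing from step 3 with the substitution; state before step 3: [0 1 1 3 6])
step 3 (fire t3): [0 1 1 4 9]
step 4 (fire t1): [0 1 1 4 10]
step 5 (fire t2): [0 1 3 2 9]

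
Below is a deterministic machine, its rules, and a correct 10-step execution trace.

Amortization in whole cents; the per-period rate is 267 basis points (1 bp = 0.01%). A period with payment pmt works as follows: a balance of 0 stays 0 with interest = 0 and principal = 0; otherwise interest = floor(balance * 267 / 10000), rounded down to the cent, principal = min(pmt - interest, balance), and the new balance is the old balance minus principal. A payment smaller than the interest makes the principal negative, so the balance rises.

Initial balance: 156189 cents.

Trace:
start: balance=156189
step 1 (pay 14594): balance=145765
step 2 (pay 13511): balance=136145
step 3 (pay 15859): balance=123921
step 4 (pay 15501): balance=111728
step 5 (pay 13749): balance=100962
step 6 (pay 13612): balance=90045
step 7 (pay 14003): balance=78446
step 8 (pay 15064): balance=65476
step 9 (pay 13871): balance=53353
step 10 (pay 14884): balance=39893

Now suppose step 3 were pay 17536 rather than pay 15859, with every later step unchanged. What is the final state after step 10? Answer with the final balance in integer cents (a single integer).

(re-executing from step 3 with the substitution; state before step 3: balance=136145)
step 3 (pay 17536): balance=122244
step 4 (pay 15501): balance=110006
step 5 (pay 13749): balance=99194
step 6 (pay 13612): balance=88230
step 7 (pay 14003): balance=76582
step 8 (pay 15064): balance=63562
step 9 (pay 13871): balance=51388
step 10 (pay 14884): balance=37876

37876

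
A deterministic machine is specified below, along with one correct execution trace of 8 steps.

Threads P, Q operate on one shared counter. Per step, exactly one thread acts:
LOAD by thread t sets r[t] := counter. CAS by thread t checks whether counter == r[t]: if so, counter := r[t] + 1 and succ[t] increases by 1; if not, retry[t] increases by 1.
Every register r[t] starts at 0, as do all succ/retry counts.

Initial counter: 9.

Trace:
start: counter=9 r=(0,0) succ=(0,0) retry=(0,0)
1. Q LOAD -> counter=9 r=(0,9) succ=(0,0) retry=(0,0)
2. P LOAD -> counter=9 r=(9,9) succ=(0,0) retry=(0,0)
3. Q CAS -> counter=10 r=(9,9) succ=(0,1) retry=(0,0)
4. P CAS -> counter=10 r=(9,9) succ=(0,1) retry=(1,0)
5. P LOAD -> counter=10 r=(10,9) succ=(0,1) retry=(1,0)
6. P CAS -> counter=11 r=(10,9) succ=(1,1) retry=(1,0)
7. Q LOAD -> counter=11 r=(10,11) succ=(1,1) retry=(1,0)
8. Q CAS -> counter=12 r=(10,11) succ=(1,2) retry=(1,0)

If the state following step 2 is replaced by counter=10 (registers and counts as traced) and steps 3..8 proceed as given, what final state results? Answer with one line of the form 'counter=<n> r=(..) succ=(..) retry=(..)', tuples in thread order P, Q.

state after step 2 := counter=10 r=(9,9) succ=(0,0) retry=(0,0)
3. Q CAS -> counter=10 r=(9,9) succ=(0,0) retry=(0,1)
4. P CAS -> counter=10 r=(9,9) succ=(0,0) retry=(1,1)
5. P LOAD -> counter=10 r=(10,9) succ=(0,0) retry=(1,1)
6. P CAS -> counter=11 r=(10,9) succ=(1,0) retry=(1,1)
7. Q LOAD -> counter=11 r=(10,11) succ=(1,0) retry=(1,1)
8. Q CAS -> counter=12 r=(10,11) succ=(1,1) retry=(1,1)

counter=12 r=(10,11) succ=(1,1) retry=(1,1)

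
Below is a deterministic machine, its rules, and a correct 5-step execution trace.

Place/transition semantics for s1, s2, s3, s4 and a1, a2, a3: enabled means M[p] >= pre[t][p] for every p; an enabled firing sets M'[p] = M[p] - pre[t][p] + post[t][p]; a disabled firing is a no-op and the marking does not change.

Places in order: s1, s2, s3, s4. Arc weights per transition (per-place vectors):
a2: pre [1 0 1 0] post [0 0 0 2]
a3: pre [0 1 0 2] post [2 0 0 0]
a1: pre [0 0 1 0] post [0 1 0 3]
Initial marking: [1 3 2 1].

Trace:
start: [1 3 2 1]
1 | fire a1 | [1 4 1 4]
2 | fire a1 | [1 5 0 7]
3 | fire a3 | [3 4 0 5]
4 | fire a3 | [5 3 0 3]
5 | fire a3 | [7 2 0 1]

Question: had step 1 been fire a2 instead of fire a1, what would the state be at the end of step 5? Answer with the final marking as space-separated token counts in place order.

6 1 0 0

(re-executing from step 1 with the substitution; state before step 1: [1 3 2 1])
1 | fire a2 | [0 3 1 3]
2 | fire a1 | [0 4 0 6]
3 | fire a3 | [2 3 0 4]
4 | fire a3 | [4 2 0 2]
5 | fire a3 | [6 1 0 0]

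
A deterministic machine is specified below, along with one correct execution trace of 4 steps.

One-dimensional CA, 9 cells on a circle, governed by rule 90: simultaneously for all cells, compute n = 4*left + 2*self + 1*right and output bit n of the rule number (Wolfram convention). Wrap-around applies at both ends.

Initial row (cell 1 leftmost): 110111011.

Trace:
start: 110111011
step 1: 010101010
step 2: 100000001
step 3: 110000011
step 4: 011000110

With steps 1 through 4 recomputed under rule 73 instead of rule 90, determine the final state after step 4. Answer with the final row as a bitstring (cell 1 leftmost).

(re-executing steps 1..4 under rule 73; state before step 1: 110111011)
step 1: 010101010
step 2: 000000000
step 3: 111111111
step 4: 000000000

000000000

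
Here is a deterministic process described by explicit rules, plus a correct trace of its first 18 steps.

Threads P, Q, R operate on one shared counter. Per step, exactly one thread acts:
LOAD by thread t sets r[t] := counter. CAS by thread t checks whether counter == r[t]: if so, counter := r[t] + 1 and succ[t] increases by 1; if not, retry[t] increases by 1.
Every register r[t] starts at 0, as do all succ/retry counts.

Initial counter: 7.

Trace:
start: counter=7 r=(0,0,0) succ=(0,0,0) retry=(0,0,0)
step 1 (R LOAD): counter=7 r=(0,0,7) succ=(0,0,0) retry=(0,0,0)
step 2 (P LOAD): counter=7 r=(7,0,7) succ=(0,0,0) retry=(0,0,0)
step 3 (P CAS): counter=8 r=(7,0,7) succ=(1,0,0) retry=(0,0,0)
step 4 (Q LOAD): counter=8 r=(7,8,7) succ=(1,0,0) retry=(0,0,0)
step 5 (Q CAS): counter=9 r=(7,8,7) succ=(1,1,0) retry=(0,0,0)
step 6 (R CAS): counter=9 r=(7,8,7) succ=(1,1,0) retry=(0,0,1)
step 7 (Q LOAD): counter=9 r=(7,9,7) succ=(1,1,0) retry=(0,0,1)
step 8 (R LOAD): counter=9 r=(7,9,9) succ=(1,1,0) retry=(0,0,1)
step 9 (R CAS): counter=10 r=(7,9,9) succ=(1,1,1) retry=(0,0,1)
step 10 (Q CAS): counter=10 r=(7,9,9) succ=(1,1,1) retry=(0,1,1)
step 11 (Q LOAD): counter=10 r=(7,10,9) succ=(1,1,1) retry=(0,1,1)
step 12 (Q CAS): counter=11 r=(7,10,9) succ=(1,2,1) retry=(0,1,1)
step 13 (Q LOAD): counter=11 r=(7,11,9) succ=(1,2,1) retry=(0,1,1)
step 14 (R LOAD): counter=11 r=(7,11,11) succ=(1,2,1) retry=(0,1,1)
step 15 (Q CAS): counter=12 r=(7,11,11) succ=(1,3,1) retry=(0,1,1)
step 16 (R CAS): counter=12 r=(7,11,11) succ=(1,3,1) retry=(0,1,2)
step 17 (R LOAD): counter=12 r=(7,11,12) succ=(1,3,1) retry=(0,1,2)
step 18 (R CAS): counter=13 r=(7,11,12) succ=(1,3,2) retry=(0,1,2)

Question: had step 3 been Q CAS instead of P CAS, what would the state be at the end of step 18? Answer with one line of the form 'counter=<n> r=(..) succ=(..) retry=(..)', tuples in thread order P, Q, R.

(re-executing from step 3 with the substitution; state before step 3: counter=7 r=(7,0,7) succ=(0,0,0) retry=(0,0,0))
step 3 (Q CAS): counter=7 r=(7,0,7) succ=(0,0,0) retry=(0,1,0)
step 4 (Q LOAD): counter=7 r=(7,7,7) succ=(0,0,0) retry=(0,1,0)
step 5 (Q CAS): counter=8 r=(7,7,7) succ=(0,1,0) retry=(0,1,0)
step 6 (R CAS): counter=8 r=(7,7,7) succ=(0,1,0) retry=(0,1,1)
step 7 (Q LOAD): counter=8 r=(7,8,7) succ=(0,1,0) retry=(0,1,1)
step 8 (R LOAD): counter=8 r=(7,8,8) succ=(0,1,0) retry=(0,1,1)
step 9 (R CAS): counter=9 r=(7,8,8) succ=(0,1,1) retry=(0,1,1)
step 10 (Q CAS): counter=9 r=(7,8,8) succ=(0,1,1) retry=(0,2,1)
step 11 (Q LOAD): counter=9 r=(7,9,8) succ=(0,1,1) retry=(0,2,1)
step 12 (Q CAS): counter=10 r=(7,9,8) succ=(0,2,1) retry=(0,2,1)
step 13 (Q LOAD): counter=10 r=(7,10,8) succ=(0,2,1) retry=(0,2,1)
step 14 (R LOAD): counter=10 r=(7,10,10) succ=(0,2,1) retry=(0,2,1)
step 15 (Q CAS): counter=11 r=(7,10,10) succ=(0,3,1) retry=(0,2,1)
step 16 (R CAS): counter=11 r=(7,10,10) succ=(0,3,1) retry=(0,2,2)
step 17 (R LOAD): counter=11 r=(7,10,11) succ=(0,3,1) retry=(0,2,2)
step 18 (R CAS): counter=12 r=(7,10,11) succ=(0,3,2) retry=(0,2,2)

counter=12 r=(7,10,11) succ=(0,3,2) retry=(0,2,2)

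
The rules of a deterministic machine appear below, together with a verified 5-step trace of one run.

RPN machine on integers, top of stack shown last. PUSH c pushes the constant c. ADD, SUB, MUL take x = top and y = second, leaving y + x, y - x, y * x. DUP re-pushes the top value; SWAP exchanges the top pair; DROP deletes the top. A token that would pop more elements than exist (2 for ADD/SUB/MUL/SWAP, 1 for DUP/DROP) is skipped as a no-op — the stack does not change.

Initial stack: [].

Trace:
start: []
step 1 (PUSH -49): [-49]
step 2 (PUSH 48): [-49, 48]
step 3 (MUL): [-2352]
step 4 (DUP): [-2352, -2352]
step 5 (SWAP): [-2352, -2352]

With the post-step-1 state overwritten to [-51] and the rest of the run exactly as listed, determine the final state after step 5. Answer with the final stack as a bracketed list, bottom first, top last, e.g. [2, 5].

[-2448, -2448]

state after step 1 := [-51]
step 2 (PUSH 48): [-51, 48]
step 3 (MUL): [-2448]
step 4 (DUP): [-2448, -2448]
step 5 (SWAP): [-2448, -2448]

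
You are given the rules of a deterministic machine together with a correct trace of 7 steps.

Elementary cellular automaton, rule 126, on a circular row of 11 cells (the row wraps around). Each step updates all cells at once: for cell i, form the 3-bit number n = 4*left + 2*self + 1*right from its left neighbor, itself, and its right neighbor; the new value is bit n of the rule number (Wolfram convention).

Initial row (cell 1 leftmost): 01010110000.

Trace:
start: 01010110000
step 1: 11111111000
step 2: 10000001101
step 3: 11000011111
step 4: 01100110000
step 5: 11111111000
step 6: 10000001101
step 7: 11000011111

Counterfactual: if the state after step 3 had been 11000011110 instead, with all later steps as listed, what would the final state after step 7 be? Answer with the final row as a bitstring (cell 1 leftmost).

state after step 3 := 11000011110
step 4: 11100110011
step 5: 00111111110
step 6: 01100000011
step 7: 11110000111

11110000111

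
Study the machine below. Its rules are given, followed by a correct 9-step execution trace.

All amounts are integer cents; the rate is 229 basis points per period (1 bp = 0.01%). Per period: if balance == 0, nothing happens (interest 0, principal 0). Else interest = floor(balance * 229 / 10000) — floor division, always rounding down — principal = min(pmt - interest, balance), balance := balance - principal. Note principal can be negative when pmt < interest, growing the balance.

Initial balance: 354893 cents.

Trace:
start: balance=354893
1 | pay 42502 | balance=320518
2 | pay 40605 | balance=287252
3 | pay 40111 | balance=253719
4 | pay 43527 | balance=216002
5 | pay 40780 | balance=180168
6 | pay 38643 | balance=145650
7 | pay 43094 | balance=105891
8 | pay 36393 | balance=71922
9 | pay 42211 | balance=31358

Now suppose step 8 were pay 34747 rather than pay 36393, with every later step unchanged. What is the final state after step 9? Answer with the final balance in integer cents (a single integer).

(re-executing from step 8 with the substitution; state before step 8: balance=105891)
8 | pay 34747 | balance=73568
9 | pay 42211 | balance=33041

33041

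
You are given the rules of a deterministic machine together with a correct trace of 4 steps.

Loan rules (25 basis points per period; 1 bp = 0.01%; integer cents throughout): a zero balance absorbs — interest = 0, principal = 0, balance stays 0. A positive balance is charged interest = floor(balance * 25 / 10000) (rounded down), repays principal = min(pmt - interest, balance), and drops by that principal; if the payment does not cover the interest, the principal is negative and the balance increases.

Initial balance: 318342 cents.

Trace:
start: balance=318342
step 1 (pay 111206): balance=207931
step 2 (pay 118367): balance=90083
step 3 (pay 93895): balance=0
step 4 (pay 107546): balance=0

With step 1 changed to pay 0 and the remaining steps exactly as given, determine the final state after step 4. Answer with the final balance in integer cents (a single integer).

(re-executing from step 1 with the substitution; state before step 1: balance=318342)
step 1 (pay 0): balance=319137
step 2 (pay 118367): balance=201567
step 3 (pay 93895): balance=108175
step 4 (pay 107546): balance=899

899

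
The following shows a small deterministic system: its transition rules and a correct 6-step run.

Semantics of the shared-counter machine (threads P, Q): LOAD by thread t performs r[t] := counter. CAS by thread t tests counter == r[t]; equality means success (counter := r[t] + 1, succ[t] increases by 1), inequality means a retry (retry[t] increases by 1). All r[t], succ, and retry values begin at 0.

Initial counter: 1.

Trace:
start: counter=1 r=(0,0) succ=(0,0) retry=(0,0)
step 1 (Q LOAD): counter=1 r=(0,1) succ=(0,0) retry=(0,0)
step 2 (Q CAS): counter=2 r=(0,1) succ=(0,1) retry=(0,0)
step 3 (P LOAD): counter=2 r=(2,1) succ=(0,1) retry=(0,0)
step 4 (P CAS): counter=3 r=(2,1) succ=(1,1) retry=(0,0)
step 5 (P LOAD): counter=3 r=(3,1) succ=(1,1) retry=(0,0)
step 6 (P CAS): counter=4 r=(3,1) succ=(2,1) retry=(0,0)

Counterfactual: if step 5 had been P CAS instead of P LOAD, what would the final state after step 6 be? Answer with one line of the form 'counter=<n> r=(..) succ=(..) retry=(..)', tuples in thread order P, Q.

counter=3 r=(2,1) succ=(1,1) retry=(2,0)

(re-executing from step 5 with the substitution; state before step 5: counter=3 r=(2,1) succ=(1,1) retry=(0,0))
step 5 (P CAS): counter=3 r=(2,1) succ=(1,1) retry=(1,0)
step 6 (P CAS): counter=3 r=(2,1) succ=(1,1) retry=(2,0)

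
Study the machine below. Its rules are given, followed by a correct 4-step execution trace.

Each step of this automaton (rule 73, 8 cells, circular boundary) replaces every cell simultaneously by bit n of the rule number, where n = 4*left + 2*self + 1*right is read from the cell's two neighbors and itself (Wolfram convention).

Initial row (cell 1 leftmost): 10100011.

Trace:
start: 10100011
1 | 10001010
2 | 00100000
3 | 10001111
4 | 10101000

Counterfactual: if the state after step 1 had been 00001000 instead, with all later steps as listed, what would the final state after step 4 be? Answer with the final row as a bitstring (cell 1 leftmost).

10000000

state after step 1 := 00001000
2 | 11100011
3 | 00101010
4 | 10000000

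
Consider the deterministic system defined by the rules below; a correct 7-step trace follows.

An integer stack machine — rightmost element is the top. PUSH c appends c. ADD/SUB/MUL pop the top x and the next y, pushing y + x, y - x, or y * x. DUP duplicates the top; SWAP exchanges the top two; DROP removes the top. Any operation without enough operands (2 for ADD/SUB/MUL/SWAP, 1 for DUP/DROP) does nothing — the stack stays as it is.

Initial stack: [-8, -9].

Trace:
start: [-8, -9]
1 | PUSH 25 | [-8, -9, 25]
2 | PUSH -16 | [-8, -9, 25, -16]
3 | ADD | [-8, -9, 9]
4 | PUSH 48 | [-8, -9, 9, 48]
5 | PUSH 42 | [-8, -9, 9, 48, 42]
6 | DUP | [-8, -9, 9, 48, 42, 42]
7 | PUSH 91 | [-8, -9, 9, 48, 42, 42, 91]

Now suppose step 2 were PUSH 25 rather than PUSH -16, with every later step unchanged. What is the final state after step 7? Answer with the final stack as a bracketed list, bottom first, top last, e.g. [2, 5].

(re-executing from step 2 with the substitution; state before step 2: [-8, -9, 25])
2 | PUSH 25 | [-8, -9, 25, 25]
3 | ADD | [-8, -9, 50]
4 | PUSH 48 | [-8, -9, 50, 48]
5 | PUSH 42 | [-8, -9, 50, 48, 42]
6 | DUP | [-8, -9, 50, 48, 42, 42]
7 | PUSH 91 | [-8, -9, 50, 48, 42, 42, 91]

[-8, -9, 50, 48, 42, 42, 91]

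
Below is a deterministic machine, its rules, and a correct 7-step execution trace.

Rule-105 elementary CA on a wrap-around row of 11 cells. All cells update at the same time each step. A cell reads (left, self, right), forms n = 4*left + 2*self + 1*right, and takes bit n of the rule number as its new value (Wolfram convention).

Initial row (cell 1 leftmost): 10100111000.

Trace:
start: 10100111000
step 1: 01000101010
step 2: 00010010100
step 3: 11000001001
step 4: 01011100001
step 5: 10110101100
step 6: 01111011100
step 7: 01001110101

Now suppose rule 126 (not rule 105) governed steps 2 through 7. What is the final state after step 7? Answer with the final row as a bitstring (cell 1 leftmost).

11000111111

(re-executing steps 2..7 under rule 126; state before step 2: 01000101010)
step 2: 11101111111
step 3: 00111000000
step 4: 01101100000
step 5: 11111110000
step 6: 10000011001
step 7: 11000111111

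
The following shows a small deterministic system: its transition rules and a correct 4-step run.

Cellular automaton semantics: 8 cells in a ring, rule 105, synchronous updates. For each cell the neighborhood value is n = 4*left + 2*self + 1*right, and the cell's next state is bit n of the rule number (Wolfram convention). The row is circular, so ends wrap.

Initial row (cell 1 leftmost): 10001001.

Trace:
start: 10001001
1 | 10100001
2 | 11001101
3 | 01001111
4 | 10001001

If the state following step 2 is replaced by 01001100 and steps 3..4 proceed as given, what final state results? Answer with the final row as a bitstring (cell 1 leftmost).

state after step 2 := 01001100
3 | 00001101
4 | 01101110

01101110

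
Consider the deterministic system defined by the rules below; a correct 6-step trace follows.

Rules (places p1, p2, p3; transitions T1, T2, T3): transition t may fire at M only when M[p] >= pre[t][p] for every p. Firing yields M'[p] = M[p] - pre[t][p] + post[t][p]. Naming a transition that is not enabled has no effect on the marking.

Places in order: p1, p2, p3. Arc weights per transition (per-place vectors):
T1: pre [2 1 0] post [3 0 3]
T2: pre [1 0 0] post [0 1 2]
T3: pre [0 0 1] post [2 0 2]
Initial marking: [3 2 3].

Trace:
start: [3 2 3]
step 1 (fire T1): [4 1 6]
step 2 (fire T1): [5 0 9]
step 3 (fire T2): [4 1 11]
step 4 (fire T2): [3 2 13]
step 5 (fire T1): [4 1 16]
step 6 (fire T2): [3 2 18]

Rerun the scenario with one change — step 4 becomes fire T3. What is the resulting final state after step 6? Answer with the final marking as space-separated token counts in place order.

6 1 17

(re-executing from step 4 with the substitution; state before step 4: [4 1 11])
step 4 (fire T3): [6 1 12]
step 5 (fire T1): [7 0 15]
step 6 (fire T2): [6 1 17]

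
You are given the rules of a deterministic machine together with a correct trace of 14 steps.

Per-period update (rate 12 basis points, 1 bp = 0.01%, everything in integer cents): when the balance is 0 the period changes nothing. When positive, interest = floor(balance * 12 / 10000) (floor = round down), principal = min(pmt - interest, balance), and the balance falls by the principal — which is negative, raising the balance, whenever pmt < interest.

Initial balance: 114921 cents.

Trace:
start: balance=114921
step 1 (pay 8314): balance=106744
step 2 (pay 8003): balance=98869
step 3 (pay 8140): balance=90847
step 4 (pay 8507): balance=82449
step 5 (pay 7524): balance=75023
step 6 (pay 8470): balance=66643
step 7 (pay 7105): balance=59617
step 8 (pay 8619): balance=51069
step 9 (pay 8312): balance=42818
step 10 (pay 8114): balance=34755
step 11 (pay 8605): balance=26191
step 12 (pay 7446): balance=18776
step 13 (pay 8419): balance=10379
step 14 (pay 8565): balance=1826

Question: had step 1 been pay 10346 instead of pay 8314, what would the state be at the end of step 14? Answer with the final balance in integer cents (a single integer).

0

(re-executing from step 1 with the substitution; state before step 1: balance=114921)
step 1 (pay 10346): balance=104712
step 2 (pay 8003): balance=96834
step 3 (pay 8140): balance=88810
step 4 (pay 8507): balance=80409
step 5 (pay 7524): balance=72981
step 6 (pay 8470): balance=64598
step 7 (pay 7105): balance=57570
step 8 (pay 8619): balance=49020
step 9 (pay 8312): balance=40766
step 10 (pay 8114): balance=32700
step 11 (pay 8605): balance=24134
step 12 (pay 7446): balance=16716
step 13 (pay 8419): balance=8317
step 14 (pay 8565): balance=0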